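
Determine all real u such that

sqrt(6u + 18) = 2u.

Square both sides: 6u + 18 = (2u)^2.
Expand and rearrange: 4u^2 - 6u - 18 = 0.
Solving gives u = 3 or u = -1.5.
Check each candidate in the original equation:
  u = 3: sqrt(36) = 6, while 2u = 6 — valid.
  u = -1.5: sqrt(9) = 3, while 2u = -3 — extraneous.

u = 3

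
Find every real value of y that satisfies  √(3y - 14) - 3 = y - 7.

Isolate the radical: √(3y - 14) = y - 4.
Square both sides: 3y - 14 = (y - 4)².
Expand and rearrange: y² - 11y + 30 = 0.
Solving gives y = 6 or y = 5.
Check each candidate in the original equation:
  y = 6: √(4) = 2, while y - 4 = 2 — valid.
  y = 5: √(1) = 1, while y - 4 = 1 — valid.

y = 5 or y = 6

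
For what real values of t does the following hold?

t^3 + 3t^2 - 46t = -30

Rearrange: t^3 + 3t^2 - 46t + 30 = 0.
Possible rational roots are divisors of 30. Testing t = 5 gives 0, so (t - 5) is a factor.
Divide: t^3 + 3t^2 - 46t + 30 = (t - 5)(t^2 + 8t - 6).
Apply the quadratic formula to t^2 + 8t - 6 = 0: t = (-8 +/- sqrt(88))/2, i.e. t ~= 0.6904 or t ~= -8.6904.

t = -8.6904 or t = 0.6904 or t = 5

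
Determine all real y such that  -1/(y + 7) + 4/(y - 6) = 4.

Multiply both sides by (y + 7)(y - 6):
-(y - 6) + 4(y + 7) = 4(y + 7)(y - 6).
Expand and collect terms: 4y^2 + y - 202 = 0.
By the quadratic formula, y = (-1 +/- sqrt(3233)) / 8, so y ~= 6.9824 or y ~= -7.2324.
Neither value makes a denominator zero (y != -7, y != 6), so both are valid.

y = -7.2324 or y = 6.9824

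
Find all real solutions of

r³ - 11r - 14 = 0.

r = -2 or r = -1.8284 or r = 3.8284

Possible rational roots are divisors of -14. Testing r = -2 gives 0, so (r + 2) is a factor.
Divide: r³ - 11r - 14 = (r + 2)(r² - 2r - 7).
Apply the quadratic formula to r² - 2r - 7 = 0: r = (2 ± √32)/2, i.e. r ≈ 3.8284 or r ≈ -1.8284.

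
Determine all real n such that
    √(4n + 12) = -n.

n = -2

Square both sides: 4n + 12 = (-n)².
Expand and rearrange: n² - 4n - 12 = 0.
Solving gives n = 6 or n = -2.
Check each candidate in the original equation:
  n = 6: √(36) = 6, while -n = -6 — extraneous.
  n = -2: √(4) = 2, while -n = 2 — valid.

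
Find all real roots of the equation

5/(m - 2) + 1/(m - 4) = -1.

Multiply both sides by (m - 2)(m - 4):
5(m - 4) + (m - 2) = -(m - 2)(m - 4).
Expand and collect terms: -m² + 14 = 0.
By the quadratic formula, m = (0 ± √56) / -2, so m ≈ -3.7417 or m ≈ 3.7417.
Neither value makes a denominator zero (m ≠ 2, m ≠ 4), so both are valid.

m = -3.7417 or m = 3.7417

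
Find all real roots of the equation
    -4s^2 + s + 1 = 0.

s = -0.3904 or s = 0.6404

Discriminant: (1)^2 - 4*(-4)*1 = 17.
Quadratic formula: s = (-1 +/- sqrt(17)) / (-8).
So s = 1/8 - sqrt(17)/8 ~= -0.3904 or s = 1/8 + sqrt(17)/8 ~= 0.6404.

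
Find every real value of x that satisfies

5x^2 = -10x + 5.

x = -2.4142 or x = 0.4142

Rearrange to standard form: 5x^2 + 10x - 5 = 0.
Discriminant: (10)^2 - 4*5*(-5) = 200.
Quadratic formula: x = (-10 +/- sqrt(200)) / 10.
So x = -1 + sqrt(2) ~= 0.4142 or x = -sqrt(2) - 1 ~= -2.4142.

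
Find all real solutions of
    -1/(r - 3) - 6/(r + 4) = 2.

r = -7.1554 or r = 2.6554

Multiply both sides by (r - 3)(r + 4):
-(r + 4) - 6(r - 3) = 2(r - 3)(r + 4).
Expand and collect terms: 2r^2 + 9r - 38 = 0.
By the quadratic formula, r = (-9 +/- sqrt(385)) / 4, so r ~= 2.6554 or r ~= -7.1554.
Neither value makes a denominator zero (r != 3, r != -4), so both are valid.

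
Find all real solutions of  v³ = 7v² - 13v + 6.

v = 0.6972 or v = 2 or v = 4.3028

Rearrange: v³ - 7v² + 13v - 6 = 0.
Possible rational roots are divisors of -6. Testing v = 2 gives 0, so (v - 2) is a factor.
Divide: v³ - 7v² + 13v - 6 = (v - 2)(v² - 5v + 3).
Apply the quadratic formula to v² - 5v + 3 = 0: v = (5 ± √13)/2, i.e. v ≈ 4.3028 or v ≈ 0.6972.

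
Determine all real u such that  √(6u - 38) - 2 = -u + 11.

u = 9

Isolate the radical: √(6u - 38) = -u + 13.
Square both sides: 6u - 38 = (-u + 13)².
Expand and rearrange: u² - 32u + 207 = 0.
Solving gives u = 23 or u = 9.
Check each candidate in the original equation:
  u = 23: √(100) = 10, while -u + 13 = -10 — extraneous.
  u = 9: √(16) = 4, while -u + 13 = 4 — valid.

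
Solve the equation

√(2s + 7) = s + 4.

s = -3

Square both sides: 2s + 7 = (s + 4)².
Expand and rearrange: s² + 6s + 9 = 0.
This gives the repeated root s = -3.
Check in the original equation:
  s = -3: √(1) = 1, while s + 4 = 1 — valid.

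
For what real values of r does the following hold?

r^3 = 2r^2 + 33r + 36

Rearrange: r^3 - 2r^2 - 33r - 36 = 0.
Possible rational roots are divisors of -36. Testing r = -4 gives 0, so (r + 4) is a factor.
Divide: r^3 - 2r^2 - 33r - 36 = (r + 4)(r^2 - 6r - 9).
Apply the quadratic formula to r^2 - 6r - 9 = 0: r = (6 +/- sqrt(72))/2, i.e. r ~= 7.2426 or r ~= -1.2426.

r = -4 or r = -1.2426 or r = 7.2426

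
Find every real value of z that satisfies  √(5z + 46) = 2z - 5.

z = 7

Square both sides: 5z + 46 = (2z - 5)².
Expand and rearrange: 4z² - 25z - 21 = 0.
Solving gives z = 7 or z = -0.75.
Check each candidate in the original equation:
  z = 7: √(81) = 9, while 2z - 5 = 9 — valid.
  z = -0.75: √(42.25) = 6.5, while 2z - 5 = -6.5 — extraneous.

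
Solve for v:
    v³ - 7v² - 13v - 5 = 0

Possible rational roots are divisors of -5. Testing v = -1 gives 0, so (v + 1) is a factor.
Divide: v³ - 7v² - 13v - 5 = (v + 1)(v² - 8v - 5).
Apply the quadratic formula to v² - 8v - 5 = 0: v = (8 ± √84)/2, i.e. v ≈ 8.5826 or v ≈ -0.5826.

v = -1 or v = -0.5826 or v = 8.5826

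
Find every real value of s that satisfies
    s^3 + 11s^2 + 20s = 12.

Rearrange: s^3 + 11s^2 + 20s - 12 = 0.
Possible rational roots are divisors of -12. Testing s = -3 gives 0, so (s + 3) is a factor.
Divide: s^3 + 11s^2 + 20s - 12 = (s + 3)(s^2 + 8s - 4).
Apply the quadratic formula to s^2 + 8s - 4 = 0: s = (-8 +/- sqrt(80))/2, i.e. s ~= 0.4721 or s ~= -8.4721.

s = -8.4721 or s = -3 or s = 0.4721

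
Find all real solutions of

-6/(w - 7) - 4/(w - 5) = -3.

w = 5.5585 or w = 9.7749

Multiply both sides by (w - 7)(w - 5):
-6(w - 5) - 4(w - 7) = -3(w - 7)(w - 5).
Expand and collect terms: -3w^2 + 46w - 163 = 0.
By the quadratic formula, w = (-46 +/- sqrt(160)) / -6, so w ~= 5.5585 or w ~= 9.7749.
Neither value makes a denominator zero (w != 7, w != 5), so both are valid.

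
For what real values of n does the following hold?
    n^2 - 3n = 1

Rearrange to standard form: n^2 - 3n - 1 = 0.
Discriminant: (-3)^2 - 4*1*(-1) = 13.
Quadratic formula: n = (3 +/- sqrt(13)) / 2.
So n = 3/2 + sqrt(13)/2 ~= 3.3028 or n = 3/2 - sqrt(13)/2 ~= -0.3028.

n = -0.3028 or n = 3.3028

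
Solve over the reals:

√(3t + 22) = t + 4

Square both sides: 3t + 22 = (t + 4)².
Expand and rearrange: t² + 5t - 6 = 0.
Solving gives t = 1 or t = -6.
Check each candidate in the original equation:
  t = 1: √(25) = 5, while t + 4 = 5 — valid.
  t = -6: √(4) = 2, while t + 4 = -2 — extraneous.

t = 1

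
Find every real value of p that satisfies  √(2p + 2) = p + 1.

Square both sides: 2p + 2 = (p + 1)².
Expand and rearrange: p² - 1 = 0.
Solving gives p = 1 or p = -1.
Check each candidate in the original equation:
  p = 1: √(4) = 2, while p + 1 = 2 — valid.
  p = -1: √(0) = 0, while p + 1 = 0 — valid.

p = -1 or p = 1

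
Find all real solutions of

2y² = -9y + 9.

y = -5.3423 or y = 0.8423

Rearrange to standard form: 2y² + 9y - 9 = 0.
Discriminant: (9)² − 4·2·(-9) = 153.
Quadratic formula: y = (-9 ± √153) / 4.
So y = -9/4 + 3·√(17)/4 ≈ 0.8423 or y = -3·√(17)/4 - 9/4 ≈ -5.3423.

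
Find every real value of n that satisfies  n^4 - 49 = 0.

Let u = n^2. The equation becomes u^2 - 49 = 0.
Factor: (u + 7)(u - 7) = 0, so u = -7 or u = 7.
n^2 = -7 < 0 has no real solution.
n^2 = 7 gives n = +/-sqrt(7) ~= +/-2.6458.

n = -2.6458 or n = 2.6458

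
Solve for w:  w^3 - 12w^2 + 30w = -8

w = -0.2426 or w = 4 or w = 8.2426

Rearrange: w^3 - 12w^2 + 30w + 8 = 0.
Possible rational roots are divisors of 8. Testing w = 4 gives 0, so (w - 4) is a factor.
Divide: w^3 - 12w^2 + 30w + 8 = (w - 4)(w^2 - 8w - 2).
Apply the quadratic formula to w^2 - 8w - 2 = 0: w = (8 +/- sqrt(72))/2, i.e. w ~= 8.2426 or w ~= -0.2426.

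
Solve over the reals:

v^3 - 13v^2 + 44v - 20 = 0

v = 0.5359 or v = 5 or v = 7.4641

Possible rational roots are divisors of -20. Testing v = 5 gives 0, so (v - 5) is a factor.
Divide: v^3 - 13v^2 + 44v - 20 = (v - 5)(v^2 - 8v + 4).
Apply the quadratic formula to v^2 - 8v + 4 = 0: v = (8 +/- sqrt(48))/2, i.e. v ~= 7.4641 or v ~= 0.5359.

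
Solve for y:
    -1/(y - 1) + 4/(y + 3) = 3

y = -1.4574 or y = 0.4574

Multiply both sides by (y - 1)(y + 3):
-(y + 3) + 4(y - 1) = 3(y - 1)(y + 3).
Expand and collect terms: 3y^2 + 3y - 2 = 0.
By the quadratic formula, y = (-3 +/- sqrt(33)) / 6, so y ~= 0.4574 or y ~= -1.4574.
Neither value makes a denominator zero (y != 1, y != -3), so both are valid.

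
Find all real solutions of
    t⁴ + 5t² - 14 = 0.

t = -1.4142 or t = 1.4142

Let u = t². The equation becomes u² + 5u - 14 = 0.
Factor: (u + 7)(u - 2) = 0, so u = -7 or u = 2.
t² = -7 < 0 has no real solution.
t² = 2 gives t = ±√(2) ≈ ±1.4142.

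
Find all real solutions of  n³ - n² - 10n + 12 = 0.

n = -3.2361 or n = 1.2361 or n = 3

Possible rational roots are divisors of 12. Testing n = 3 gives 0, so (n - 3) is a factor.
Divide: n³ - n² - 10n + 12 = (n - 3)(n² + 2n - 4).
Apply the quadratic formula to n² + 2n - 4 = 0: n = (-2 ± √20)/2, i.e. n ≈ 1.2361 or n ≈ -3.2361.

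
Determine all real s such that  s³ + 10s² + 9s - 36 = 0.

Possible rational roots are divisors of -36. Testing s = -3 gives 0, so (s + 3) is a factor.
Divide: s³ + 10s² + 9s - 36 = (s + 3)(s² + 7s - 12).
Apply the quadratic formula to s² + 7s - 12 = 0: s = (-7 ± √97)/2, i.e. s ≈ 1.4244 or s ≈ -8.4244.

s = -8.4244 or s = -3 or s = 1.4244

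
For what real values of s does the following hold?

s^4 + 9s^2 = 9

s = -0.9531 or s = 0.9531

Let u = s^2. The equation becomes u^2 + 9u - 9 = 0.
By the quadratic formula, u = -9/2 + 3*sqrt(13)/2 or u = -3*sqrt(13)/2 - 9/2.
s^2 = -9/2 + 3*sqrt(13)/2 gives s = +/-sqrt(-9/2 + 3*sqrt(13)/2) ~= +/-0.9531.
s^2 = -3*sqrt(13)/2 - 9/2 < 0 has no real solution.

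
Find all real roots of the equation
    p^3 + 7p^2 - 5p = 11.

p = -7.4721 or p = -1 or p = 1.4721

Rearrange: p^3 + 7p^2 - 5p - 11 = 0.
Possible rational roots are divisors of -11. Testing p = -1 gives 0, so (p + 1) is a factor.
Divide: p^3 + 7p^2 - 5p - 11 = (p + 1)(p^2 + 6p - 11).
Apply the quadratic formula to p^2 + 6p - 11 = 0: p = (-6 +/- sqrt(80))/2, i.e. p ~= 1.4721 or p ~= -7.4721.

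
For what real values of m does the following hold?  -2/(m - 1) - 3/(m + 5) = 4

m = -5.8094 or m = 0.5594

Multiply both sides by (m - 1)(m + 5):
-2(m + 5) - 3(m - 1) = 4(m - 1)(m + 5).
Expand and collect terms: 4m² + 21m - 13 = 0.
By the quadratic formula, m = (-21 ± √649) / 8, so m ≈ 0.5594 or m ≈ -5.8094.
Neither value makes a denominator zero (m ≠ 1, m ≠ -5), so both are valid.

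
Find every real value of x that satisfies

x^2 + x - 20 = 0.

x = -5 or x = 4

Factor: (x + 5)(x - 4) = 0.
So x = -5 or x = 4.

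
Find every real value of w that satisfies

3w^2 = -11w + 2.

w = -3.8403 or w = 0.1736

Rearrange to standard form: 3w^2 + 11w - 2 = 0.
Discriminant: (11)^2 - 4*3*(-2) = 145.
Quadratic formula: w = (-11 +/- sqrt(145)) / 6.
So w = -11/6 + sqrt(145)/6 ~= 0.1736 or w = -sqrt(145)/6 - 11/6 ~= -3.8403.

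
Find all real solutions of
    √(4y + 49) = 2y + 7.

y = 0

Square both sides: 4y + 49 = (2y + 7)².
Expand and rearrange: 4y² + 24y = 0.
Solving gives y = 0 or y = -6.
Check each candidate in the original equation:
  y = 0: √(49) = 7, while 2y + 7 = 7 — valid.
  y = -6: √(25) = 5, while 2y + 7 = -5 — extraneous.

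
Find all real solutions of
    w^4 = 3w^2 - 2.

Let u = w^2. The equation becomes u^2 - 3u + 2 = 0.
Factor: (u - 2)(u - 1) = 0, so u = 2 or u = 1.
w^2 = 2 gives w = +/-sqrt(2) ~= +/-1.4142.
w^2 = 1 gives w = +/-1.

w = -1.4142 or w = -1 or w = 1 or w = 1.4142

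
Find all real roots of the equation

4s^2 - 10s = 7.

Rearrange to standard form: 4s^2 - 10s - 7 = 0.
Discriminant: (-10)^2 - 4*4*(-7) = 212.
Quadratic formula: s = (10 +/- sqrt(212)) / 8.
So s = 5/4 + sqrt(53)/4 ~= 3.07 or s = 5/4 - sqrt(53)/4 ~= -0.57.

s = -0.57 or s = 3.07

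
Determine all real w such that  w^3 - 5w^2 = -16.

Rearrange: w^3 - 5w^2 + 16 = 0.
Possible rational roots are divisors of 16. Testing w = 4 gives 0, so (w - 4) is a factor.
Divide: w^3 - 5w^2 + 16 = (w - 4)(w^2 - w - 4).
Apply the quadratic formula to w^2 - w - 4 = 0: w = (1 +/- sqrt(17))/2, i.e. w ~= 2.5616 or w ~= -1.5616.

w = -1.5616 or w = 2.5616 or w = 4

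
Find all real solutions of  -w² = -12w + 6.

w = 0.5228 or w = 11.4772

Rearrange to standard form: -w² + 12w - 6 = 0.
Discriminant: (12)² − 4·(-1)·(-6) = 120.
Quadratic formula: w = (-12 ± √120) / (-2).
So w = 6 - √(30) ≈ 0.5228 or w = √(30) + 6 ≈ 11.4772.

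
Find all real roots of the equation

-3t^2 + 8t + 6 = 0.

Discriminant: (8)^2 - 4*(-3)*6 = 136.
Quadratic formula: t = (-8 +/- sqrt(136)) / (-6).
So t = 4/3 - sqrt(34)/3 ~= -0.6103 or t = 4/3 + sqrt(34)/3 ~= 3.277.

t = -0.6103 or t = 3.277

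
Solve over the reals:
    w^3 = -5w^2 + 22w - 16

Rearrange: w^3 + 5w^2 - 22w + 16 = 0.
Possible rational roots are divisors of 16. Testing w = 2 gives 0, so (w - 2) is a factor.
Divide: w^3 + 5w^2 - 22w + 16 = (w - 2)(w^2 + 7w - 8).
Factor the quadratic: w = 1 or w = -8.

w = -8 or w = 1 or w = 2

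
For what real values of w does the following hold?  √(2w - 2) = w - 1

Square both sides: 2w - 2 = (w - 1)².
Expand and rearrange: w² - 4w + 3 = 0.
Solving gives w = 3 or w = 1.
Check each candidate in the original equation:
  w = 3: √(4) = 2, while w - 1 = 2 — valid.
  w = 1: √(0) = 0, while w - 1 = 0 — valid.

w = 1 or w = 3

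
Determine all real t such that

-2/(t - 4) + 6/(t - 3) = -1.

Multiply both sides by (t - 4)(t - 3):
-2(t - 3) + 6(t - 4) = -(t - 4)(t - 3).
Expand and collect terms: -t² + 3t + 6 = 0.
By the quadratic formula, t = (-3 ± √33) / -2, so t ≈ -1.3723 or t ≈ 4.3723.
Neither value makes a denominator zero (t ≠ 4, t ≠ 3), so both are valid.

t = -1.3723 or t = 4.3723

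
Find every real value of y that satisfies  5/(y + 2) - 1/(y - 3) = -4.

Multiply both sides by (y + 2)(y - 3):
5(y - 3) - (y + 2) = -4(y + 2)(y - 3).
Expand and collect terms: -4y^2 + 41 = 0.
By the quadratic formula, y = (0 +/- sqrt(656)) / -8, so y ~= -3.2016 or y ~= 3.2016.
Neither value makes a denominator zero (y != -2, y != 3), so both are valid.

y = -3.2016 or y = 3.2016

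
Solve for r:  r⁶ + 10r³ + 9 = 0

r = -2.0801 or r = -1

Let u = r³. The equation becomes u² + 10u + 9 = 0.
Factor: (u + 9)(u + 1) = 0, so u = -9 or u = -1.
r³ = -9 gives r = -∛(9) ≈ -2.0801.
r³ = -1 gives r = -1.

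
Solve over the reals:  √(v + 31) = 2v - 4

v = 5

Square both sides: v + 31 = (2v - 4)².
Expand and rearrange: 4v² - 17v - 15 = 0.
Solving gives v = 5 or v = -0.75.
Check each candidate in the original equation:
  v = 5: √(36) = 6, while 2v - 4 = 6 — valid.
  v = -0.75: √(30.25) = 5.5, while 2v - 4 = -5.5 — extraneous.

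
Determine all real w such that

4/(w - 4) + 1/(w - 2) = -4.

Multiply both sides by (w - 4)(w - 2):
4(w - 2) + (w - 4) = -4(w - 4)(w - 2).
Expand and collect terms: -4w² + 19w - 20 = 0.
By the quadratic formula, w = (-19 ± √41) / -8, so w ≈ 1.5746 or w ≈ 3.1754.
Neither value makes a denominator zero (w ≠ 4, w ≠ 2), so both are valid.

w = 1.5746 or w = 3.1754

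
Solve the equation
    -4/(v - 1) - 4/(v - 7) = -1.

Multiply both sides by (v - 1)(v - 7):
-4(v - 7) - 4(v - 1) = -(v - 1)(v - 7).
Expand and collect terms: -v² + 16v - 39 = 0.
Factor or apply the quadratic formula: v = 3 or v = 13.
Neither value makes a denominator zero (v ≠ 1, v ≠ 7), so both are valid.

v = 3 or v = 13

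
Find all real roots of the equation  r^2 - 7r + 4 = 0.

r = 0.6277 or r = 6.3723

Discriminant: (-7)^2 - 4*1*4 = 33.
Quadratic formula: r = (7 +/- sqrt(33)) / 2.
So r = sqrt(33)/2 + 7/2 ~= 6.3723 or r = 7/2 - sqrt(33)/2 ~= 0.6277.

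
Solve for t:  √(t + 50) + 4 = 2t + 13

Isolate the radical: √(t + 50) = 2t + 9.
Square both sides: t + 50 = (2t + 9)².
Expand and rearrange: 4t² + 35t + 31 = 0.
Solving gives t = -1 or t = -7.75.
Check each candidate in the original equation:
  t = -1: √(49) = 7, while 2t + 9 = 7 — valid.
  t = -7.75: √(42.25) = 6.5, while 2t + 9 = -6.5 — extraneous.

t = -1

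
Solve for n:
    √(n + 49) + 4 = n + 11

Isolate the radical: √(n + 49) = n + 7.
Square both sides: n + 49 = (n + 7)².
Expand and rearrange: n² + 13n = 0.
Solving gives n = 0 or n = -13.
Check each candidate in the original equation:
  n = 0: √(49) = 7, while n + 7 = 7 — valid.
  n = -13: √(36) = 6, while n + 7 = -6 — extraneous.

n = 0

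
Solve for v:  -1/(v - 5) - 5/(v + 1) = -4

Multiply both sides by (v - 5)(v + 1):
-(v + 1) - 5(v - 5) = -4(v - 5)(v + 1).
Expand and collect terms: -4v^2 + 22v - 4 = 0.
By the quadratic formula, v = (-22 +/- sqrt(420)) / -8, so v ~= 0.1883 or v ~= 5.3117.
Neither value makes a denominator zero (v != 5, v != -1), so both are valid.

v = 0.1883 or v = 5.3117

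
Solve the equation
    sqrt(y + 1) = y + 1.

y = -1 or y = 0

Square both sides: y + 1 = (y + 1)^2.
Expand and rearrange: y^2 + y = 0.
Solving gives y = 0 or y = -1.
Check each candidate in the original equation:
  y = 0: sqrt(1) = 1, while y + 1 = 1 — valid.
  y = -1: sqrt(0) = 0, while y + 1 = 0 — valid.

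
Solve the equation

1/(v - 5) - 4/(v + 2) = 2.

Multiply both sides by (v - 5)(v + 2):
(v + 2) - 4(v - 5) = 2(v - 5)(v + 2).
Expand and collect terms: 2v² - 3v - 42 = 0.
By the quadratic formula, v = (3 ± √345) / 4, so v ≈ 5.3935 or v ≈ -3.8935.
Neither value makes a denominator zero (v ≠ 5, v ≠ -2), so both are valid.

v = -3.8935 or v = 5.3935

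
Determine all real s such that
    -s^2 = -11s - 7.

Rearrange to standard form: -s^2 + 11s + 7 = 0.
Discriminant: (11)^2 - 4*(-1)*7 = 149.
Quadratic formula: s = (-11 +/- sqrt(149)) / (-2).
So s = 11/2 - sqrt(149)/2 ~= -0.6033 or s = 11/2 + sqrt(149)/2 ~= 11.6033.

s = -0.6033 or s = 11.6033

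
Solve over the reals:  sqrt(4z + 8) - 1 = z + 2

z = -1

Isolate the radical: sqrt(4z + 8) = z + 3.
Square both sides: 4z + 8 = (z + 3)^2.
Expand and rearrange: z^2 + 2z + 1 = 0.
This gives the repeated root z = -1.
Check in the original equation:
  z = -1: sqrt(4) = 2, while z + 3 = 2 — valid.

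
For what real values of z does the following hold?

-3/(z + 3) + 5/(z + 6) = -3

z = -7.3555 or z = -2.3112

Multiply both sides by (z + 3)(z + 6):
-3(z + 6) + 5(z + 3) = -3(z + 3)(z + 6).
Expand and collect terms: -3z² - 29z - 51 = 0.
By the quadratic formula, z = (29 ± √229) / -6, so z ≈ -7.3555 or z ≈ -2.3112.
Neither value makes a denominator zero (z ≠ -3, z ≠ -6), so both are valid.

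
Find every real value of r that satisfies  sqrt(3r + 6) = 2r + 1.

Square both sides: 3r + 6 = (2r + 1)^2.
Expand and rearrange: 4r^2 + r - 5 = 0.
Solving gives r = 1 or r = -1.25.
Check each candidate in the original equation:
  r = 1: sqrt(9) = 3, while 2r + 1 = 3 — valid.
  r = -1.25: sqrt(2.25) = 1.5, while 2r + 1 = -1.5 — extraneous.

r = 1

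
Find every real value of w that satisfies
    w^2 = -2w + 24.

Bring every term to one side: w^2 + 2w - 24 = 0.
Factor: (w + 6)(w - 4) = 0.
So w = -6 or w = 4.

w = -6 or w = 4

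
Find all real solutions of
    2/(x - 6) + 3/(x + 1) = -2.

Multiply both sides by (x - 6)(x + 1):
2(x + 1) + 3(x - 6) = -2(x - 6)(x + 1).
Expand and collect terms: -2x^2 + 5x + 28 = 0.
By the quadratic formula, x = (-5 +/- sqrt(249)) / -4, so x ~= -2.6949 or x ~= 5.1949.
Neither value makes a denominator zero (x != 6, x != -1), so both are valid.

x = -2.6949 or x = 5.1949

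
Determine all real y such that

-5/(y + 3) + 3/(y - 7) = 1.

Multiply both sides by (y + 3)(y - 7):
-5(y - 7) + 3(y + 3) = (y + 3)(y - 7).
Expand and collect terms: y^2 - 2y - 65 = 0.
By the quadratic formula, y = (2 +/- sqrt(264)) / 2, so y ~= 9.124 or y ~= -7.124.
Neither value makes a denominator zero (y != -3, y != 7), so both are valid.

y = -7.124 or y = 9.124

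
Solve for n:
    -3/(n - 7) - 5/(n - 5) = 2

n = 1.5505 or n = 6.4495

Multiply both sides by (n - 7)(n - 5):
-3(n - 5) - 5(n - 7) = 2(n - 7)(n - 5).
Expand and collect terms: 2n² - 16n + 20 = 0.
By the quadratic formula, n = (16 ± √96) / 4, so n ≈ 6.4495 or n ≈ 1.5505.
Neither value makes a denominator zero (n ≠ 7, n ≠ 5), so both are valid.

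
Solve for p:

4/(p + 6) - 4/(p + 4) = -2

p = -7.2361 or p = -2.7639

Multiply both sides by (p + 6)(p + 4):
4(p + 4) - 4(p + 6) = -2(p + 6)(p + 4).
Expand and collect terms: -2p^2 - 20p - 40 = 0.
By the quadratic formula, p = (20 +/- sqrt(80)) / -4, so p ~= -7.2361 or p ~= -2.7639.
Neither value makes a denominator zero (p != -6, p != -4), so both are valid.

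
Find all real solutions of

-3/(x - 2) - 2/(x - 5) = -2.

x = 3 or x = 6.5

Multiply both sides by (x - 2)(x - 5):
-3(x - 5) - 2(x - 2) = -2(x - 2)(x - 5).
Expand and collect terms: -2x² + 19x - 39 = 0.
Factor or apply the quadratic formula: x = 3 or x = 6.5.
Neither value makes a denominator zero (x ≠ 2, x ≠ 5), so both are valid.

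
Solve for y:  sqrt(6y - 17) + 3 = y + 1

y = 3 or y = 7

Isolate the radical: sqrt(6y - 17) = y - 2.
Square both sides: 6y - 17 = (y - 2)^2.
Expand and rearrange: y^2 - 10y + 21 = 0.
Solving gives y = 7 or y = 3.
Check each candidate in the original equation:
  y = 7: sqrt(25) = 5, while y - 2 = 5 — valid.
  y = 3: sqrt(1) = 1, while y - 2 = 1 — valid.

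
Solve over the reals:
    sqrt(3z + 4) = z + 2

z = -1 or z = 0

Square both sides: 3z + 4 = (z + 2)^2.
Expand and rearrange: z^2 + z = 0.
Solving gives z = 0 or z = -1.
Check each candidate in the original equation:
  z = 0: sqrt(4) = 2, while z + 2 = 2 — valid.
  z = -1: sqrt(1) = 1, while z + 2 = 1 — valid.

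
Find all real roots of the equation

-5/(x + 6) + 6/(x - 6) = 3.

x = -7.4509 or x = 7.7843

Multiply both sides by (x + 6)(x - 6):
-5(x - 6) + 6(x + 6) = 3(x + 6)(x - 6).
Expand and collect terms: 3x^2 - x - 174 = 0.
By the quadratic formula, x = (1 +/- sqrt(2089)) / 6, so x ~= 7.7843 or x ~= -7.4509.
Neither value makes a denominator zero (x != -6, x != 6), so both are valid.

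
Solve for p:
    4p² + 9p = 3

Rearrange to standard form: 4p² + 9p - 3 = 0.
Discriminant: (9)² − 4·4·(-3) = 129.
Quadratic formula: p = (-9 ± √129) / 8.
So p = -9/8 + √(129)/8 ≈ 0.2947 or p = -√(129)/8 - 9/8 ≈ -2.5447.

p = -2.5447 or p = 0.2947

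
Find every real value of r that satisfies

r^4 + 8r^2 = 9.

Let u = r^2. The equation becomes u^2 + 8u - 9 = 0.
Factor: (u - 1)(u + 9) = 0, so u = 1 or u = -9.
r^2 = 1 gives r = +/-1.
r^2 = -9 < 0 has no real solution.

r = -1 or r = 1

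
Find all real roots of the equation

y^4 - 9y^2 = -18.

y = -2.4495 or y = -1.7321 or y = 1.7321 or y = 2.4495

Let u = y^2. The equation becomes u^2 - 9u + 18 = 0.
Factor: (u - 6)(u - 3) = 0, so u = 6 or u = 3.
y^2 = 6 gives y = +/-sqrt(6) ~= +/-2.4495.
y^2 = 3 gives y = +/-sqrt(3) ~= +/-1.7321.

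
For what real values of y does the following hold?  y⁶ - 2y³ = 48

Let u = y³. The equation becomes u² - 2u - 48 = 0.
Factor: (u + 6)(u - 8) = 0, so u = -6 or u = 8.
y³ = -6 gives y = -∛(6) ≈ -1.8171.
y³ = 8 gives y = 2.

y = -1.8171 or y = 2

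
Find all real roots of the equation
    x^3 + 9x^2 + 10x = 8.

x = -7.5311 or x = -2 or x = 0.5311

Rearrange: x^3 + 9x^2 + 10x - 8 = 0.
Possible rational roots are divisors of -8. Testing x = -2 gives 0, so (x + 2) is a factor.
Divide: x^3 + 9x^2 + 10x - 8 = (x + 2)(x^2 + 7x - 4).
Apply the quadratic formula to x^2 + 7x - 4 = 0: x = (-7 +/- sqrt(65))/2, i.e. x ~= 0.5311 or x ~= -7.5311.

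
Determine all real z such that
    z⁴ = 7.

z = -1.6266 or z = 1.6266

Let u = z². The equation becomes u² - 7 = 0.
By the quadratic formula, u = √(7) or u = -√(7).
z² = √(7) gives z = ±7^(1/4) ≈ ±1.6266.
z² = -√(7) < 0 has no real solution.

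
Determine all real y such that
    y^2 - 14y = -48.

Bring every term to one side: y^2 - 14y + 48 = 0.
Factor: (y - 8)(y - 6) = 0.
So y = 8 or y = 6.

y = 6 or y = 8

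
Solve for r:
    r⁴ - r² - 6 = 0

Let u = r². The equation becomes u² - u - 6 = 0.
Factor: (u + 2)(u - 3) = 0, so u = -2 or u = 3.
r² = -2 < 0 has no real solution.
r² = 3 gives r = ±√(3) ≈ ±1.7321.

r = -1.7321 or r = 1.7321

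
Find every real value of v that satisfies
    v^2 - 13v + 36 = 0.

Factor: (v - 4)(v - 9) = 0.
So v = 4 or v = 9.

v = 4 or v = 9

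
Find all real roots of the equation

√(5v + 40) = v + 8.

Square both sides: 5v + 40 = (v + 8)².
Expand and rearrange: v² + 11v + 24 = 0.
Solving gives v = -3 or v = -8.
Check each candidate in the original equation:
  v = -3: √(25) = 5, while v + 8 = 5 — valid.
  v = -8: √(0) = 0, while v + 8 = 0 — valid.

v = -8 or v = -3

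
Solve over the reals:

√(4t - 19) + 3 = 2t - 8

Isolate the radical: √(4t - 19) = 2t - 11.
Square both sides: 4t - 19 = (2t - 11)².
Expand and rearrange: 4t² - 48t + 140 = 0.
Solving gives t = 7 or t = 5.
Check each candidate in the original equation:
  t = 7: √(9) = 3, while 2t - 11 = 3 — valid.
  t = 5: √(1) = 1, while 2t - 11 = -1 — extraneous.

t = 7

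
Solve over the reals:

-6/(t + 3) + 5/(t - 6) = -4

Multiply both sides by (t + 3)(t - 6):
-6(t - 6) + 5(t + 3) = -4(t + 3)(t - 6).
Expand and collect terms: -4t² + 13t + 21 = 0.
By the quadratic formula, t = (-13 ± √505) / -8, so t ≈ -1.184 or t ≈ 4.434.
Neither value makes a denominator zero (t ≠ -3, t ≠ 6), so both are valid.

t = -1.184 or t = 4.434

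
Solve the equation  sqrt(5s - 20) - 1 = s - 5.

s = 4 or s = 9

Isolate the radical: sqrt(5s - 20) = s - 4.
Square both sides: 5s - 20 = (s - 4)^2.
Expand and rearrange: s^2 - 13s + 36 = 0.
Solving gives s = 9 or s = 4.
Check each candidate in the original equation:
  s = 9: sqrt(25) = 5, while s - 4 = 5 — valid.
  s = 4: sqrt(0) = 0, while s - 4 = 0 — valid.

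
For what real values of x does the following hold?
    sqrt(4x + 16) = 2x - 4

x = 5

Square both sides: 4x + 16 = (2x - 4)^2.
Expand and rearrange: 4x^2 - 20x = 0.
Solving gives x = 5 or x = 0.
Check each candidate in the original equation:
  x = 5: sqrt(36) = 6, while 2x - 4 = 6 — valid.
  x = 0: sqrt(16) = 4, while 2x - 4 = -4 — extraneous.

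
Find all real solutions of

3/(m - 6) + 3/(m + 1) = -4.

m = -1.8295 or m = 5.3295

Multiply both sides by (m - 6)(m + 1):
3(m + 1) + 3(m - 6) = -4(m - 6)(m + 1).
Expand and collect terms: -4m^2 + 14m + 39 = 0.
By the quadratic formula, m = (-14 +/- sqrt(820)) / -8, so m ~= -1.8295 or m ~= 5.3295.
Neither value makes a denominator zero (m != 6, m != -1), so both are valid.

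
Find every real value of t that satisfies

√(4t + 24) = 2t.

Square both sides: 4t + 24 = (2t)².
Expand and rearrange: 4t² - 4t - 24 = 0.
Solving gives t = 3 or t = -2.
Check each candidate in the original equation:
  t = 3: √(36) = 6, while 2t = 6 — valid.
  t = -2: √(16) = 4, while 2t = -4 — extraneous.

t = 3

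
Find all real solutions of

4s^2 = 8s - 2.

s = 0.2929 or s = 1.7071

Rearrange to standard form: 4s^2 - 8s + 2 = 0.
Discriminant: (-8)^2 - 4*4*2 = 32.
Quadratic formula: s = (8 +/- sqrt(32)) / 8.
So s = sqrt(2)/2 + 1 ~= 1.7071 or s = 1 - sqrt(2)/2 ~= 0.2929.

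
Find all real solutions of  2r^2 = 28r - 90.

Bring every term to one side: 2r^2 - 28r + 90 = 0.
Factor: 2(r - 9)(r - 5) = 0.
So r = 9 or r = 5.

r = 5 or r = 9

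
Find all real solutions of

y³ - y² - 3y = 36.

y = 4

Rearrange: y³ - y² - 3y - 36 = 0.
Possible rational roots are divisors of -36. Testing y = 4 gives 0, so (y - 4) is a factor.
Divide: y³ - y² - 3y - 36 = (y - 4)(y² + 3y + 9).
The quadratic y² + 3y + 9 has discriminant -27 < 0, so no further real roots.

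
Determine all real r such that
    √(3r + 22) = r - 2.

r = 9

Square both sides: 3r + 22 = (r - 2)².
Expand and rearrange: r² - 7r - 18 = 0.
Solving gives r = 9 or r = -2.
Check each candidate in the original equation:
  r = 9: √(49) = 7, while r - 2 = 7 — valid.
  r = -2: √(16) = 4, while r - 2 = -4 — extraneous.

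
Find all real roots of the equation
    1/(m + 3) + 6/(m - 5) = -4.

m = -3.3051 or m = 3.5551

Multiply both sides by (m + 3)(m - 5):
(m - 5) + 6(m + 3) = -4(m + 3)(m - 5).
Expand and collect terms: -4m² + m + 47 = 0.
By the quadratic formula, m = (-1 ± √753) / -8, so m ≈ -3.3051 or m ≈ 3.5551.
Neither value makes a denominator zero (m ≠ -3, m ≠ 5), so both are valid.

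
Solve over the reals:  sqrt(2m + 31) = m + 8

Square both sides: 2m + 31 = (m + 8)^2.
Expand and rearrange: m^2 + 14m + 33 = 0.
Solving gives m = -3 or m = -11.
Check each candidate in the original equation:
  m = -3: sqrt(25) = 5, while m + 8 = 5 — valid.
  m = -11: sqrt(9) = 3, while m + 8 = -3 — extraneous.

m = -3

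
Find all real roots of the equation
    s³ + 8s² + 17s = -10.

Rearrange: s³ + 8s² + 17s + 10 = 0.
Possible rational roots are divisors of 10. Testing s = -1 gives 0, so (s + 1) is a factor.
Divide: s³ + 8s² + 17s + 10 = (s + 1)(s² + 7s + 10).
Factor the quadratic: s = -2 or s = -5.

s = -5 or s = -2 or s = -1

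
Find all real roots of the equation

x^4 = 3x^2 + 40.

x = -2.8284 or x = 2.8284

Let u = x^2. The equation becomes u^2 - 3u - 40 = 0.
Factor: (u + 5)(u - 8) = 0, so u = -5 or u = 8.
x^2 = -5 < 0 has no real solution.
x^2 = 8 gives x = +/-2*sqrt(2) ~= +/-2.8284.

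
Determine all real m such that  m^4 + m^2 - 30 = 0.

Let u = m^2. The equation becomes u^2 + u - 30 = 0.
Factor: (u - 5)(u + 6) = 0, so u = 5 or u = -6.
m^2 = 5 gives m = +/-sqrt(5) ~= +/-2.2361.
m^2 = -6 < 0 has no real solution.

m = -2.2361 or m = 2.2361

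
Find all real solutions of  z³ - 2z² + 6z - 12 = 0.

z = 2

Possible rational roots are divisors of -12. Testing z = 2 gives 0, so (z - 2) is a factor.
Divide: z³ - 2z² + 6z - 12 = (z - 2)(z² + 6).
The quadratic z² + 6 has discriminant -24 < 0, so no further real roots.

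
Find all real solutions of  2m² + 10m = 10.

m = -5.8541 or m = 0.8541

Rearrange to standard form: 2m² + 10m - 10 = 0.
Discriminant: (10)² − 4·2·(-10) = 180.
Quadratic formula: m = (-10 ± √180) / 4.
So m = -5/2 + 3·√(5)/2 ≈ 0.8541 or m = -3·√(5)/2 - 5/2 ≈ -5.8541.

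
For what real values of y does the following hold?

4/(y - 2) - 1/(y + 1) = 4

y = -1.1903 or y = 2.9403

Multiply both sides by (y - 2)(y + 1):
4(y + 1) - (y - 2) = 4(y - 2)(y + 1).
Expand and collect terms: 4y² - 7y - 14 = 0.
By the quadratic formula, y = (7 ± √273) / 8, so y ≈ 2.9403 or y ≈ -1.1903.
Neither value makes a denominator zero (y ≠ 2, y ≠ -1), so both are valid.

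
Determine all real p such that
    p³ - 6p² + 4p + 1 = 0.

p = -0.1926 or p = 1 or p = 5.1926

Possible rational roots are divisors of 1. Testing p = 1 gives 0, so (p - 1) is a factor.
Divide: p³ - 6p² + 4p + 1 = (p - 1)(p² - 5p - 1).
Apply the quadratic formula to p² - 5p - 1 = 0: p = (5 ± √29)/2, i.e. p ≈ 5.1926 or p ≈ -0.1926.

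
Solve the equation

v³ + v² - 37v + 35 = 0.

v = -7 or v = 1 or v = 5

Possible rational roots are divisors of 35. Testing v = 5 gives 0, so (v - 5) is a factor.
Divide: v³ + v² - 37v + 35 = (v - 5)(v² + 6v - 7).
Factor the quadratic: v = 1 or v = -7.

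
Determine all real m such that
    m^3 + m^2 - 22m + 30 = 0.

m = -5.7417 or m = 1.7417 or m = 3

Possible rational roots are divisors of 30. Testing m = 3 gives 0, so (m - 3) is a factor.
Divide: m^3 + m^2 - 22m + 30 = (m - 3)(m^2 + 4m - 10).
Apply the quadratic formula to m^2 + 4m - 10 = 0: m = (-4 +/- sqrt(56))/2, i.e. m ~= 1.7417 or m ~= -5.7417.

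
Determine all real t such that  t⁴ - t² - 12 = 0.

Let u = t². The equation becomes u² - u - 12 = 0.
Factor: (u - 4)(u + 3) = 0, so u = 4 or u = -3.
t² = 4 gives t = ±2.
t² = -3 < 0 has no real solution.

t = -2 or t = 2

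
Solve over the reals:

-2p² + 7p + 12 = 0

Discriminant: (7)² − 4·(-2)·12 = 145.
Quadratic formula: p = (-7 ± √145) / (-4).
So p = 7/4 - √(145)/4 ≈ -1.2604 or p = 7/4 + √(145)/4 ≈ 4.7604.

p = -1.2604 or p = 4.7604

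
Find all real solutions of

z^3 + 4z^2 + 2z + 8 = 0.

z = -4

Possible rational roots are divisors of 8. Testing z = -4 gives 0, so (z + 4) is a factor.
Divide: z^3 + 4z^2 + 2z + 8 = (z + 4)(z^2 + 2).
The quadratic z^2 + 2 has discriminant -8 < 0, so no further real roots.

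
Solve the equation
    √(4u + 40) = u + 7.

Square both sides: 4u + 40 = (u + 7)².
Expand and rearrange: u² + 10u + 9 = 0.
Solving gives u = -1 or u = -9.
Check each candidate in the original equation:
  u = -1: √(36) = 6, while u + 7 = 6 — valid.
  u = -9: √(4) = 2, while u + 7 = -2 — extraneous.

u = -1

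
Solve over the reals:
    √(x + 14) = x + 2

Square both sides: x + 14 = (x + 2)².
Expand and rearrange: x² + 3x - 10 = 0.
Solving gives x = 2 or x = -5.
Check each candidate in the original equation:
  x = 2: √(16) = 4, while x + 2 = 4 — valid.
  x = -5: √(9) = 3, while x + 2 = -3 — extraneous.

x = 2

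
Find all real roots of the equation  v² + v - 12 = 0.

Factor: (v - 3)(v + 4) = 0.
So v = 3 or v = -4.

v = -4 or v = 3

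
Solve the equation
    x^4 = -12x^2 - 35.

Let u = x^2. The equation becomes u^2 + 12u + 35 = 0.
Factor: (u + 7)(u + 5) = 0, so u = -7 or u = -5.
x^2 = -7 < 0 has no real solution.
x^2 = -5 < 0 has no real solution.

No real solutions.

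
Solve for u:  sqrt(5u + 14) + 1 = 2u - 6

u = 7

Isolate the radical: sqrt(5u + 14) = 2u - 7.
Square both sides: 5u + 14 = (2u - 7)^2.
Expand and rearrange: 4u^2 - 33u + 35 = 0.
Solving gives u = 7 or u = 1.25.
Check each candidate in the original equation:
  u = 7: sqrt(49) = 7, while 2u - 7 = 7 — valid.
  u = 1.25: sqrt(20.25) = 4.5, while 2u - 7 = -4.5 — extraneous.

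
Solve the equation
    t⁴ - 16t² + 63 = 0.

Let u = t². The equation becomes u² - 16u + 63 = 0.
Factor: (u - 7)(u - 9) = 0, so u = 7 or u = 9.
t² = 7 gives t = ±√(7) ≈ ±2.6458.
t² = 9 gives t = ±3.

t = -3 or t = -2.6458 or t = 2.6458 or t = 3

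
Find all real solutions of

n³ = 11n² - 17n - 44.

Rearrange: n³ - 11n² + 17n + 44 = 0.
Possible rational roots are divisors of 44. Testing n = 4 gives 0, so (n - 4) is a factor.
Divide: n³ - 11n² + 17n + 44 = (n - 4)(n² - 7n - 11).
Apply the quadratic formula to n² - 7n - 11 = 0: n = (7 ± √93)/2, i.e. n ≈ 8.3218 or n ≈ -1.3218.

n = -1.3218 or n = 4 or n = 8.3218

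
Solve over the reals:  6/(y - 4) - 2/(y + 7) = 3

y = -7.5684 or y = 5.9017

Multiply both sides by (y - 4)(y + 7):
6(y + 7) - 2(y - 4) = 3(y - 4)(y + 7).
Expand and collect terms: 3y² + 5y - 134 = 0.
By the quadratic formula, y = (-5 ± √1633) / 6, so y ≈ 5.9017 or y ≈ -7.5684.
Neither value makes a denominator zero (y ≠ 4, y ≠ -7), so both are valid.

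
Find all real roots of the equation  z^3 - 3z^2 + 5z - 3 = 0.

z = 1

Possible rational roots are divisors of -3. Testing z = 1 gives 0, so (z - 1) is a factor.
Divide: z^3 - 3z^2 + 5z - 3 = (z - 1)(z^2 - 2z + 3).
The quadratic z^2 - 2z + 3 has discriminant -8 < 0, so no further real roots.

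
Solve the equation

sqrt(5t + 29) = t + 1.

t = 7

Square both sides: 5t + 29 = (t + 1)^2.
Expand and rearrange: t^2 - 3t - 28 = 0.
Solving gives t = 7 or t = -4.
Check each candidate in the original equation:
  t = 7: sqrt(64) = 8, while t + 1 = 8 — valid.
  t = -4: sqrt(9) = 3, while t + 1 = -3 — extraneous.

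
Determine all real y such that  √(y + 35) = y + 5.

y = 1

Square both sides: y + 35 = (y + 5)².
Expand and rearrange: y² + 9y - 10 = 0.
Solving gives y = 1 or y = -10.
Check each candidate in the original equation:
  y = 1: √(36) = 6, while y + 5 = 6 — valid.
  y = -10: √(25) = 5, while y + 5 = -5 — extraneous.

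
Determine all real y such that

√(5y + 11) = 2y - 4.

Square both sides: 5y + 11 = (2y - 4)².
Expand and rearrange: 4y² - 21y + 5 = 0.
Solving gives y = 5 or y = 0.25.
Check each candidate in the original equation:
  y = 5: √(36) = 6, while 2y - 4 = 6 — valid.
  y = 0.25: √(12.25) = 3.5, while 2y - 4 = -3.5 — extraneous.

y = 5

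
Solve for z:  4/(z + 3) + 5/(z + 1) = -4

Multiply both sides by (z + 3)(z + 1):
4(z + 1) + 5(z + 3) = -4(z + 3)(z + 1).
Expand and collect terms: -4z^2 - 25z - 31 = 0.
By the quadratic formula, z = (25 +/- sqrt(129)) / -8, so z ~= -4.5447 or z ~= -1.7053.
Neither value makes a denominator zero (z != -3, z != -1), so both are valid.

z = -4.5447 or z = -1.7053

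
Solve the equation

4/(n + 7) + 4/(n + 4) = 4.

Multiply both sides by (n + 7)(n + 4):
4(n + 4) + 4(n + 7) = 4(n + 7)(n + 4).
Expand and collect terms: 4n² + 36n + 68 = 0.
By the quadratic formula, n = (-36 ± √208) / 8, so n ≈ -2.6972 or n ≈ -6.3028.
Neither value makes a denominator zero (n ≠ -7, n ≠ -4), so both are valid.

n = -6.3028 or n = -2.6972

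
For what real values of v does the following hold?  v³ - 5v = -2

Rearrange: v³ - 5v + 2 = 0.
Possible rational roots are divisors of 2. Testing v = 2 gives 0, so (v - 2) is a factor.
Divide: v³ - 5v + 2 = (v - 2)(v² + 2v - 1).
Apply the quadratic formula to v² + 2v - 1 = 0: v = (-2 ± √8)/2, i.e. v ≈ 0.4142 or v ≈ -2.4142.

v = -2.4142 or v = 0.4142 or v = 2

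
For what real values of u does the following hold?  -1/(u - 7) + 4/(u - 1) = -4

Multiply both sides by (u - 7)(u - 1):
-(u - 1) + 4(u - 7) = -4(u - 7)(u - 1).
Expand and collect terms: -4u² + 29u - 1 = 0.
By the quadratic formula, u = (-29 ± √825) / -8, so u ≈ 0.0346 or u ≈ 7.2154.
Neither value makes a denominator zero (u ≠ 7, u ≠ 1), so both are valid.

u = 0.0346 or u = 7.2154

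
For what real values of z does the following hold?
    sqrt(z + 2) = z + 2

z = -2 or z = -1

Square both sides: z + 2 = (z + 2)^2.
Expand and rearrange: z^2 + 3z + 2 = 0.
Solving gives z = -1 or z = -2.
Check each candidate in the original equation:
  z = -1: sqrt(1) = 1, while z + 2 = 1 — valid.
  z = -2: sqrt(0) = 0, while z + 2 = 0 — valid.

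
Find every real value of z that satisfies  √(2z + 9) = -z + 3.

z = 0

Square both sides: 2z + 9 = (-z + 3)².
Expand and rearrange: z² - 8z = 0.
Solving gives z = 8 or z = 0.
Check each candidate in the original equation:
  z = 8: √(25) = 5, while -z + 3 = -5 — extraneous.
  z = 0: √(9) = 3, while -z + 3 = 3 — valid.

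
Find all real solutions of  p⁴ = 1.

p = -1 or p = 1

Let u = p². The equation becomes u² - 1 = 0.
Factor: (u - 1)(u + 1) = 0, so u = 1 or u = -1.
p² = 1 gives p = ±1.
p² = -1 < 0 has no real solution.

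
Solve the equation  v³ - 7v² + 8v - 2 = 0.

Possible rational roots are divisors of -2. Testing v = 1 gives 0, so (v - 1) is a factor.
Divide: v³ - 7v² + 8v - 2 = (v - 1)(v² - 6v + 2).
Apply the quadratic formula to v² - 6v + 2 = 0: v = (6 ± √28)/2, i.e. v ≈ 5.6458 or v ≈ 0.3542.

v = 0.3542 or v = 1 or v = 5.6458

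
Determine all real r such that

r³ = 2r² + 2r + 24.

r = 4

Rearrange: r³ - 2r² - 2r - 24 = 0.
Possible rational roots are divisors of -24. Testing r = 4 gives 0, so (r - 4) is a factor.
Divide: r³ - 2r² - 2r - 24 = (r - 4)(r² + 2r + 6).
The quadratic r² + 2r + 6 has discriminant -20 < 0, so no further real roots.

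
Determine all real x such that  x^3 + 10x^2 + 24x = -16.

Rearrange: x^3 + 10x^2 + 24x + 16 = 0.
Possible rational roots are divisors of 16. Testing x = -2 gives 0, so (x + 2) is a factor.
Divide: x^3 + 10x^2 + 24x + 16 = (x + 2)(x^2 + 8x + 8).
Apply the quadratic formula to x^2 + 8x + 8 = 0: x = (-8 +/- sqrt(32))/2, i.e. x ~= -1.1716 or x ~= -6.8284.

x = -6.8284 or x = -2 or x = -1.1716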